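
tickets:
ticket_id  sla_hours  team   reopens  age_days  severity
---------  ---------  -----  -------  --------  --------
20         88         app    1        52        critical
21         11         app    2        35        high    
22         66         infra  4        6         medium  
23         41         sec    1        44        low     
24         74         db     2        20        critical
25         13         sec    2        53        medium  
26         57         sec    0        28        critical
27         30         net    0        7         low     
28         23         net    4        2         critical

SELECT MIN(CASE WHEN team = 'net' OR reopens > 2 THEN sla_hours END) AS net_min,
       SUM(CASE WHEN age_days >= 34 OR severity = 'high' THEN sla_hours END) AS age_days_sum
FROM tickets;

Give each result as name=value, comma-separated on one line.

net_min=23, age_days_sum=153

[net_min: team = 'net' OR reopens > 2]
ticket_id=20: ✗
ticket_id=21: ✗
ticket_id=22: ✓ → 66
ticket_id=23: ✗
ticket_id=24: ✗
ticket_id=25: ✗
ticket_id=26: ✗
ticket_id=27: ✓ → 30
ticket_id=28: ✓ → 23
net_min = MIN(66, 30, 23) = 23
—
[age_days_sum: age_days >= 34 OR severity = 'high']
ticket_id=20: ✓ → 88
ticket_id=21: ✓ → 11
ticket_id=22: ✗
ticket_id=23: ✓ → 41
ticket_id=24: ✗
ticket_id=25: ✓ → 13
ticket_id=26: ✗
ticket_id=27: ✗
ticket_id=28: ✗
age_days_sum = 88 + 11 + 41 + 13 = 153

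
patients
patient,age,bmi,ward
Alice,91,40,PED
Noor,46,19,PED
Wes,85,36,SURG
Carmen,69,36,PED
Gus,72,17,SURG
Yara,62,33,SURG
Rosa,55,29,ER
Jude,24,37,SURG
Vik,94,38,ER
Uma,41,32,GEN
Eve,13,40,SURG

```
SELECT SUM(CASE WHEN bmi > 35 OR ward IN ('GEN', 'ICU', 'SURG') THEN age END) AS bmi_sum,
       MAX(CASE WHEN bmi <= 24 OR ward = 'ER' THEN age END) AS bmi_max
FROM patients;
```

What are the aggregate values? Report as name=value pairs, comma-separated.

bmi_sum=551, bmi_max=94

[bmi_sum: bmi > 35 OR ward IN ('GEN', 'ICU', 'SURG')]
patient=Alice: ✓ → 91
patient=Noor: ✗
patient=Wes: ✓ → 85
patient=Carmen: ✓ → 69
patient=Gus: ✓ → 72
patient=Yara: ✓ → 62
patient=Rosa: ✗
patient=Jude: ✓ → 24
patient=Vik: ✓ → 94
patient=Uma: ✓ → 41
patient=Eve: ✓ → 13
bmi_sum = 91 + 85 + 69 + 72 + 62 + 24 + 94 + 41 + 13 = 551
—
[bmi_max: bmi <= 24 OR ward = 'ER']
patient=Alice: ✗
patient=Noor: ✓ → 46
patient=Wes: ✗
patient=Carmen: ✗
patient=Gus: ✓ → 72
patient=Yara: ✗
patient=Rosa: ✓ → 55
patient=Jude: ✗
patient=Vik: ✓ → 94
patient=Uma: ✗
patient=Eve: ✗
bmi_max = MAX(46, 72, 55, 94) = 94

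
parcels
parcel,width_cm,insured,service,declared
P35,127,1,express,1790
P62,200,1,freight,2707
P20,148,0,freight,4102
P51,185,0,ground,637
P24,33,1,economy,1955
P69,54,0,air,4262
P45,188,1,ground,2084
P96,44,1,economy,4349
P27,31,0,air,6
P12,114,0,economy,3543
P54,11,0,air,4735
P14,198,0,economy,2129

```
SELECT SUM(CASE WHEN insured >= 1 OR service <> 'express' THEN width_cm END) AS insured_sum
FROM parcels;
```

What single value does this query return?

1333

parcel=P35: ✓ → 127
parcel=P62: ✓ → 200
parcel=P20: ✓ → 148
parcel=P51: ✓ → 185
parcel=P24: ✓ → 33
parcel=P69: ✓ → 54
parcel=P45: ✓ → 188
parcel=P96: ✓ → 44
parcel=P27: ✓ → 31
parcel=P12: ✓ → 114
parcel=P54: ✓ → 11
parcel=P14: ✓ → 198
insured_sum = 127 + 200 + 148 + 185 + 33 + 54 + 188 + 44 + 31 + 114 + 11 + 198 = 1333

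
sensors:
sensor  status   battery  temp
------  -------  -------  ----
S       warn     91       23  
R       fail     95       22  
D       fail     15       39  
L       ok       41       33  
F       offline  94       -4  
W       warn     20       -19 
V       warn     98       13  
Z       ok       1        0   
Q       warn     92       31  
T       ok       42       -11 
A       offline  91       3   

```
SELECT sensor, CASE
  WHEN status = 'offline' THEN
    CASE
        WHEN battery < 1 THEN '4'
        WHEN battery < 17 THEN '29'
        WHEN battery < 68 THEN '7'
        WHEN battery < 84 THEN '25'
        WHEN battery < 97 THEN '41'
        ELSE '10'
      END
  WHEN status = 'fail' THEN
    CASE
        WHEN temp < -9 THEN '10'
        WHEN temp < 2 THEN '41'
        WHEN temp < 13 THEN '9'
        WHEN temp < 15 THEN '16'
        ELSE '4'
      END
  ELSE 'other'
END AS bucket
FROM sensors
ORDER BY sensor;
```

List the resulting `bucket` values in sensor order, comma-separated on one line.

sensor=A: status='offline' → inner[battery < 97] → 41
sensor=D: status='fail' → inner[ELSE] → 4
sensor=F: status='offline' → inner[battery < 97] → 41
sensor=L: status='ok' → outer ELSE → other
sensor=Q: status='warn' → outer ELSE → other
sensor=R: status='fail' → inner[ELSE] → 4
sensor=S: status='warn' → outer ELSE → other
sensor=T: status='ok' → outer ELSE → other
sensor=V: status='warn' → outer ELSE → other
sensor=W: status='warn' → outer ELSE → other
sensor=Z: status='ok' → outer ELSE → other

41, 4, 41, other, other, 4, other, other, other, other, other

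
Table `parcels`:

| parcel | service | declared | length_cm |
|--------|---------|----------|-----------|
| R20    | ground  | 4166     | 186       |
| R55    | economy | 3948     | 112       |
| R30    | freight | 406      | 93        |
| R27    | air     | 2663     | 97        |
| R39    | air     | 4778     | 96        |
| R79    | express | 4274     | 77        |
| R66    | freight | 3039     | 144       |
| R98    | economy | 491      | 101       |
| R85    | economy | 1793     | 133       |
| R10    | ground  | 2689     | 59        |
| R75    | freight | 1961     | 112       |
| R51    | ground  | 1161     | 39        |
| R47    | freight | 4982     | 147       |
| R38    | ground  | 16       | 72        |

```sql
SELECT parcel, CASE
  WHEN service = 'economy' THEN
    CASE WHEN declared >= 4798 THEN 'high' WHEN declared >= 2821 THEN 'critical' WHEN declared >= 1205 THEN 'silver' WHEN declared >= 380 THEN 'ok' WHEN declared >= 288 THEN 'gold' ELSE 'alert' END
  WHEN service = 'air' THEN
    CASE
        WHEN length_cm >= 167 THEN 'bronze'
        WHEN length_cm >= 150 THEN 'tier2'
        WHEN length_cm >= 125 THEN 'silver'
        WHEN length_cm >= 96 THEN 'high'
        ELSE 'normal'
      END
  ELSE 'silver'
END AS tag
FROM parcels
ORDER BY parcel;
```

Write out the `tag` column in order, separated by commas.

parcel=R10: service='ground' → outer ELSE → silver
parcel=R20: service='ground' → outer ELSE → silver
parcel=R27: service='air' → inner[length_cm >= 96] → high
parcel=R30: service='freight' → outer ELSE → silver
parcel=R38: service='ground' → outer ELSE → silver
parcel=R39: service='air' → inner[length_cm >= 96] → high
parcel=R47: service='freight' → outer ELSE → silver
parcel=R51: service='ground' → outer ELSE → silver
parcel=R55: service='economy' → inner[declared >= 2821] → critical
parcel=R66: service='freight' → outer ELSE → silver
parcel=R75: service='freight' → outer ELSE → silver
parcel=R79: service='express' → outer ELSE → silver
parcel=R85: service='economy' → inner[declared >= 1205] → silver
parcel=R98: service='economy' → inner[declared >= 380] → ok

silver, silver, high, silver, silver, high, silver, silver, critical, silver, silver, silver, silver, ok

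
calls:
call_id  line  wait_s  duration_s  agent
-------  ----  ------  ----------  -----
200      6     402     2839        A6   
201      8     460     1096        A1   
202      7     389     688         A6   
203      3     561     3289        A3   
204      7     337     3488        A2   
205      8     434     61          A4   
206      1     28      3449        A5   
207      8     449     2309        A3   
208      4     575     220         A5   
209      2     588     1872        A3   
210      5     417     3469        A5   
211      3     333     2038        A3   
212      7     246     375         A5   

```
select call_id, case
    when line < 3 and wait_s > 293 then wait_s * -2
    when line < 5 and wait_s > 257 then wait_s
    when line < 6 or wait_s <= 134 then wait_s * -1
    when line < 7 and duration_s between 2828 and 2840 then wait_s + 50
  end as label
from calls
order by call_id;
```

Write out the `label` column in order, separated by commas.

call_id=200: line < 7 and duration_s between 2828 and 2840 → 452
call_id=201: (no match → NULL) → NULL
call_id=202: (no match → NULL) → NULL
call_id=203: line < 5 and wait_s > 257 → 561
call_id=204: (no match → NULL) → NULL
call_id=205: (no match → NULL) → NULL
call_id=206: line < 6 or wait_s <= 134 → -28
call_id=207: (no match → NULL) → NULL
call_id=208: line < 5 and wait_s > 257 → 575
call_id=209: line < 3 and wait_s > 293 → -1176
call_id=210: line < 6 or wait_s <= 134 → -417
call_id=211: line < 5 and wait_s > 257 → 333
call_id=212: (no match → NULL) → NULL

452, NULL, NULL, 561, NULL, NULL, -28, NULL, 575, -1176, -417, 333, NULL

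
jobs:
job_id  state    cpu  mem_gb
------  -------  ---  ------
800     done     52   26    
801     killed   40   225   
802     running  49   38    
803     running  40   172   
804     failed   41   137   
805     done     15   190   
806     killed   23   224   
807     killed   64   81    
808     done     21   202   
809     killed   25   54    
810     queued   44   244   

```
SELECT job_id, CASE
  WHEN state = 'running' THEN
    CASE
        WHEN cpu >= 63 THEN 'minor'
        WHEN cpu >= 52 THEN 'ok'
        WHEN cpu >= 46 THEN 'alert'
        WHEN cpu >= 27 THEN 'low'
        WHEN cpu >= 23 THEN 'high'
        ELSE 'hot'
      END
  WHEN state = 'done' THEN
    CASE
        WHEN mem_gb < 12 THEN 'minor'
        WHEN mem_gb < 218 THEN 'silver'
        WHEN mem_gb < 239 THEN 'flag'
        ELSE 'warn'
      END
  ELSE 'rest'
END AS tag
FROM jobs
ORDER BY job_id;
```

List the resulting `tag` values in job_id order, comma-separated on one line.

job_id=800: state='done' → inner[mem_gb < 218] → silver
job_id=801: state='killed' → outer ELSE → rest
job_id=802: state='running' → inner[cpu >= 46] → alert
job_id=803: state='running' → inner[cpu >= 27] → low
job_id=804: state='failed' → outer ELSE → rest
job_id=805: state='done' → inner[mem_gb < 218] → silver
job_id=806: state='killed' → outer ELSE → rest
job_id=807: state='killed' → outer ELSE → rest
job_id=808: state='done' → inner[mem_gb < 218] → silver
job_id=809: state='killed' → outer ELSE → rest
job_id=810: state='queued' → outer ELSE → rest

silver, rest, alert, low, rest, silver, rest, rest, silver, rest, rest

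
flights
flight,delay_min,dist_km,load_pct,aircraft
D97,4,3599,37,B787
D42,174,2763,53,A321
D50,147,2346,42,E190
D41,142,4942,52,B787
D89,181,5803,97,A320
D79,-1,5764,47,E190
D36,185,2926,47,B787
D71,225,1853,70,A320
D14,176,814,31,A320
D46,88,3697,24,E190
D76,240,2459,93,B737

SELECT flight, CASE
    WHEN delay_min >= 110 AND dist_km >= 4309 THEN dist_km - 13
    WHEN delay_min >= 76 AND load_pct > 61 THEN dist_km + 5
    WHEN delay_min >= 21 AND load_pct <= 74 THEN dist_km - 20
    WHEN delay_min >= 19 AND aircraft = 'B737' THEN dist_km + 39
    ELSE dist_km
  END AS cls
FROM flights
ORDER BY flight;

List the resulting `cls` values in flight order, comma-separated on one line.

794, 2906, 4929, 2743, 3677, 2326, 1858, 2464, 5764, 5790, 3599

flight=D14: delay_min >= 21 AND load_pct <= 74 → 794
flight=D36: delay_min >= 21 AND load_pct <= 74 → 2906
flight=D41: delay_min >= 110 AND dist_km >= 4309 → 4929
flight=D42: delay_min >= 21 AND load_pct <= 74 → 2743
flight=D46: delay_min >= 21 AND load_pct <= 74 → 3677
flight=D50: delay_min >= 21 AND load_pct <= 74 → 2326
flight=D71: delay_min >= 76 AND load_pct > 61 → 1858
flight=D76: delay_min >= 76 AND load_pct > 61 → 2464
flight=D79: ELSE → 5764
flight=D89: delay_min >= 110 AND dist_km >= 4309 → 5790
flight=D97: ELSE → 3599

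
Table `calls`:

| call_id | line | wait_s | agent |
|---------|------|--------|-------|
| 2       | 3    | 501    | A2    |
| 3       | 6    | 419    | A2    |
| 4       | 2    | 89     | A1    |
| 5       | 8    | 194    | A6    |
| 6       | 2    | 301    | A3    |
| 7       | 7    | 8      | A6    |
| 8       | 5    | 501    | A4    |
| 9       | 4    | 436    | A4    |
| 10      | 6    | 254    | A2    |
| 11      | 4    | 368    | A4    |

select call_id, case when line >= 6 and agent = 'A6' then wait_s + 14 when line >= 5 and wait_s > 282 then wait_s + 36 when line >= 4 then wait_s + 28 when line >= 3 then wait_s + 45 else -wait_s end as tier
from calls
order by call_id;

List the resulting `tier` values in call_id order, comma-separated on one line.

546, 455, -89, 208, -301, 22, 537, 464, 282, 396

call_id=2: line >= 3 → 546
call_id=3: line >= 5 and wait_s > 282 → 455
call_id=4: ELSE → -89
call_id=5: line >= 6 and agent = 'A6' → 208
call_id=6: ELSE → -301
call_id=7: line >= 6 and agent = 'A6' → 22
call_id=8: line >= 5 and wait_s > 282 → 537
call_id=9: line >= 4 → 464
call_id=10: line >= 4 → 282
call_id=11: line >= 4 → 396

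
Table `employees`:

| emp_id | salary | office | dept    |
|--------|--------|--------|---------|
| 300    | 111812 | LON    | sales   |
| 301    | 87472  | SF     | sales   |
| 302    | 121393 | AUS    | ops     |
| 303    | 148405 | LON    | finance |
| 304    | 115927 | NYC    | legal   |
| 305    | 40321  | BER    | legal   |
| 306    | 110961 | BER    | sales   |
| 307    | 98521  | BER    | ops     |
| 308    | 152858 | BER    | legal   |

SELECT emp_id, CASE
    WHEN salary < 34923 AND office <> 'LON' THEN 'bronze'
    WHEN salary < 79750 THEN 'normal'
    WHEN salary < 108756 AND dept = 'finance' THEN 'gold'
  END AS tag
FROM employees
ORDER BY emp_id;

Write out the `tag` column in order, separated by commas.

NULL, NULL, NULL, NULL, NULL, normal, NULL, NULL, NULL

emp_id=300: (no match → NULL) → NULL
emp_id=301: (no match → NULL) → NULL
emp_id=302: (no match → NULL) → NULL
emp_id=303: (no match → NULL) → NULL
emp_id=304: (no match → NULL) → NULL
emp_id=305: salary < 79750 → normal
emp_id=306: (no match → NULL) → NULL
emp_id=307: (no match → NULL) → NULL
emp_id=308: (no match → NULL) → NULL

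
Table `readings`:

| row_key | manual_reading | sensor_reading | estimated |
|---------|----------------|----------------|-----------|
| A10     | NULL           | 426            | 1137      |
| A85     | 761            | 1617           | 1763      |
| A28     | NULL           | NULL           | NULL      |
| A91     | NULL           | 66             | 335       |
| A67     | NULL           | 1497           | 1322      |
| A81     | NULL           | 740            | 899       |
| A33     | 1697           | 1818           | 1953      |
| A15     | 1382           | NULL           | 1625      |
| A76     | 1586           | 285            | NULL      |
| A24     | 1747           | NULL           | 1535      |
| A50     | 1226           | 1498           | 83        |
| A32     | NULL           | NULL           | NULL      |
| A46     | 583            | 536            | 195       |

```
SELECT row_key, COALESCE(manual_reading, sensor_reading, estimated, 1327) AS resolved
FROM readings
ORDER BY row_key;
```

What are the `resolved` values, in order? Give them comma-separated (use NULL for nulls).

row_key=A10: manual_reading=NULL, sensor_reading=426 → 426
row_key=A15: manual_reading=1382 → 1382
row_key=A24: manual_reading=1747 → 1747
row_key=A28: manual_reading=NULL, sensor_reading=NULL, estimated=NULL, → literal 1327 → 1327
row_key=A32: manual_reading=NULL, sensor_reading=NULL, estimated=NULL, → literal 1327 → 1327
row_key=A33: manual_reading=1697 → 1697
row_key=A46: manual_reading=583 → 583
row_key=A50: manual_reading=1226 → 1226
row_key=A67: manual_reading=NULL, sensor_reading=1497 → 1497
row_key=A76: manual_reading=1586 → 1586
row_key=A81: manual_reading=NULL, sensor_reading=740 → 740
row_key=A85: manual_reading=761 → 761
row_key=A91: manual_reading=NULL, sensor_reading=66 → 66

426, 1382, 1747, 1327, 1327, 1697, 583, 1226, 1497, 1586, 740, 761, 66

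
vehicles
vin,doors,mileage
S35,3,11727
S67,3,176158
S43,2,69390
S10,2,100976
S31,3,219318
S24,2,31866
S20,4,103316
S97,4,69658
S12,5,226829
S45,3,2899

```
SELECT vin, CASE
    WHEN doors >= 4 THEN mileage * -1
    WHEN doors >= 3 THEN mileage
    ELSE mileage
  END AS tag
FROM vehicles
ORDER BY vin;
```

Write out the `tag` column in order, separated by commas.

100976, -226829, -103316, 31866, 219318, 11727, 69390, 2899, 176158, -69658

vin=S10: ELSE → 100976
vin=S12: doors >= 4 → -226829
vin=S20: doors >= 4 → -103316
vin=S24: ELSE → 31866
vin=S31: doors >= 3 → 219318
vin=S35: doors >= 3 → 11727
vin=S43: ELSE → 69390
vin=S45: doors >= 3 → 2899
vin=S67: doors >= 3 → 176158
vin=S97: doors >= 4 → -69658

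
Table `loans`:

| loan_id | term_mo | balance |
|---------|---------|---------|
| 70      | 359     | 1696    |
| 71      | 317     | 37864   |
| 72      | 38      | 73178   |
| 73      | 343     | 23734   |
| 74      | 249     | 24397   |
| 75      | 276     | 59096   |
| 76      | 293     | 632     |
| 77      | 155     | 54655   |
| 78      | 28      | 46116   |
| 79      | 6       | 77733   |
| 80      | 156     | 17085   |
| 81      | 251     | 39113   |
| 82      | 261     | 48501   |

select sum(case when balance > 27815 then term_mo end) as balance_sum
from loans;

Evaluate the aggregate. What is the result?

1332

loan_id=70: ✗
loan_id=71: ✓ → 317
loan_id=72: ✓ → 38
loan_id=73: ✗
loan_id=74: ✗
loan_id=75: ✓ → 276
loan_id=76: ✗
loan_id=77: ✓ → 155
loan_id=78: ✓ → 28
loan_id=79: ✓ → 6
loan_id=80: ✗
loan_id=81: ✓ → 251
loan_id=82: ✓ → 261
balance_sum = 317 + 38 + 276 + 155 + 28 + 6 + 251 + 261 = 1332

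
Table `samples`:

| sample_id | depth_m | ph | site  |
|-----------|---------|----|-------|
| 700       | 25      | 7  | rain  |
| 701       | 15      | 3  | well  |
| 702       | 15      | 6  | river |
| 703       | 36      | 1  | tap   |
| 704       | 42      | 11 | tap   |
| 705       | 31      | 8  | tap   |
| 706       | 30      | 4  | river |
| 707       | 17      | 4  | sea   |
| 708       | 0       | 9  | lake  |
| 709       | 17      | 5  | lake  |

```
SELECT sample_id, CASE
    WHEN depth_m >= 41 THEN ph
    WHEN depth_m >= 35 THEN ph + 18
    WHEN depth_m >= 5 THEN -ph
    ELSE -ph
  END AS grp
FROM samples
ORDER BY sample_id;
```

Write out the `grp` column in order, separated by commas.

-7, -3, -6, 19, 11, -8, -4, -4, -9, -5

sample_id=700: depth_m >= 5 → -7
sample_id=701: depth_m >= 5 → -3
sample_id=702: depth_m >= 5 → -6
sample_id=703: depth_m >= 35 → 19
sample_id=704: depth_m >= 41 → 11
sample_id=705: depth_m >= 5 → -8
sample_id=706: depth_m >= 5 → -4
sample_id=707: depth_m >= 5 → -4
sample_id=708: ELSE → -9
sample_id=709: depth_m >= 5 → -5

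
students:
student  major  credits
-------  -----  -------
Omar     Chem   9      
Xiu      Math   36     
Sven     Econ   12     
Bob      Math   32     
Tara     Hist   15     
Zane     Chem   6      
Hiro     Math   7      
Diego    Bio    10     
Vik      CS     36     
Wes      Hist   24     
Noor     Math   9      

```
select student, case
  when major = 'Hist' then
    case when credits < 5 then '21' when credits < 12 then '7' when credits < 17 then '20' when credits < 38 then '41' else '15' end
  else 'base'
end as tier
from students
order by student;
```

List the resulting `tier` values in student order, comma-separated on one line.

base, base, base, base, base, base, 20, base, 41, base, base

student=Bob: major='Math' → outer ELSE → base
student=Diego: major='Bio' → outer ELSE → base
student=Hiro: major='Math' → outer ELSE → base
student=Noor: major='Math' → outer ELSE → base
student=Omar: major='Chem' → outer ELSE → base
student=Sven: major='Econ' → outer ELSE → base
student=Tara: major='Hist' → inner[credits < 17] → 20
student=Vik: major='CS' → outer ELSE → base
student=Wes: major='Hist' → inner[credits < 38] → 41
student=Xiu: major='Math' → outer ELSE → base
student=Zane: major='Chem' → outer ELSE → base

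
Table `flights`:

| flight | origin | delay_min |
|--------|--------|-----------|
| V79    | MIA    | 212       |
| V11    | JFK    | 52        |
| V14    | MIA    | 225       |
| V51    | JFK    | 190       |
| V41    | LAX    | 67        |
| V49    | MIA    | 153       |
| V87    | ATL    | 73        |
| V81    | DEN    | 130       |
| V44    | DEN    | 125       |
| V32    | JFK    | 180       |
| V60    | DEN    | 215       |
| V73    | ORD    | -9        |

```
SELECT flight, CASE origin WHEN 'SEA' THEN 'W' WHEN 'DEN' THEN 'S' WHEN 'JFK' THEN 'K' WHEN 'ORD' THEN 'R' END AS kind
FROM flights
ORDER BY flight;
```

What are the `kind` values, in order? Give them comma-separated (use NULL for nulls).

flight=V11: origin='JFK' → K
flight=V14: (no match → NULL) → NULL
flight=V32: origin='JFK' → K
flight=V41: (no match → NULL) → NULL
flight=V44: origin='DEN' → S
flight=V49: (no match → NULL) → NULL
flight=V51: origin='JFK' → K
flight=V60: origin='DEN' → S
flight=V73: origin='ORD' → R
flight=V79: (no match → NULL) → NULL
flight=V81: origin='DEN' → S
flight=V87: (no match → NULL) → NULL

K, NULL, K, NULL, S, NULL, K, S, R, NULL, S, NULL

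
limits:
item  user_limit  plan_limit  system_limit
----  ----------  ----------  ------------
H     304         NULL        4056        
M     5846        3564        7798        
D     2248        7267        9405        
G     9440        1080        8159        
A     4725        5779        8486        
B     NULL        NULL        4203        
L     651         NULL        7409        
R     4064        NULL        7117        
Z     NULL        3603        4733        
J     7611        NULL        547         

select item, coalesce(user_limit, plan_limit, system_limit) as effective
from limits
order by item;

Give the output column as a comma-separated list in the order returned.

4725, 4203, 2248, 9440, 304, 7611, 651, 5846, 4064, 3603

item=A: user_limit=4725 → 4725
item=B: user_limit=NULL, plan_limit=NULL, system_limit=4203 → 4203
item=D: user_limit=2248 → 2248
item=G: user_limit=9440 → 9440
item=H: user_limit=304 → 304
item=J: user_limit=7611 → 7611
item=L: user_limit=651 → 651
item=M: user_limit=5846 → 5846
item=R: user_limit=4064 → 4064
item=Z: user_limit=NULL, plan_limit=3603 → 3603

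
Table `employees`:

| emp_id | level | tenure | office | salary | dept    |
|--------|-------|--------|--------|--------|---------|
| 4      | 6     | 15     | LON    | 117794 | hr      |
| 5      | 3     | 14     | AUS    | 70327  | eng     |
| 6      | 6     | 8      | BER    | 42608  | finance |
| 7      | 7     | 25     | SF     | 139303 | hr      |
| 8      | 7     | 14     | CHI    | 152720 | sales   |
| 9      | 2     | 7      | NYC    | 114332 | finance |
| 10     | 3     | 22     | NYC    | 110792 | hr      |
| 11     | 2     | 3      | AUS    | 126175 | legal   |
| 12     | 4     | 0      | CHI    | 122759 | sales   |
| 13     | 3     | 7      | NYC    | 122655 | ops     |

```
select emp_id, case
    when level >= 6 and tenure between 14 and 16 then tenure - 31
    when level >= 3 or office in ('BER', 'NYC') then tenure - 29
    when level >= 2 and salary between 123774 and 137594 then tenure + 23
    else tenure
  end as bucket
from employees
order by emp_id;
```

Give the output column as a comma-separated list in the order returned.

-16, -15, -21, -4, -17, -22, -7, 26, -29, -22

emp_id=4: level >= 6 and tenure between 14 and 16 → -16
emp_id=5: level >= 3 or office in ('BER', 'NYC') → -15
emp_id=6: level >= 3 or office in ('BER', 'NYC') → -21
emp_id=7: level >= 3 or office in ('BER', 'NYC') → -4
emp_id=8: level >= 6 and tenure between 14 and 16 → -17
emp_id=9: level >= 3 or office in ('BER', 'NYC') → -22
emp_id=10: level >= 3 or office in ('BER', 'NYC') → -7
emp_id=11: level >= 2 and salary between 123774 and 137594 → 26
emp_id=12: level >= 3 or office in ('BER', 'NYC') → -29
emp_id=13: level >= 3 or office in ('BER', 'NYC') → -22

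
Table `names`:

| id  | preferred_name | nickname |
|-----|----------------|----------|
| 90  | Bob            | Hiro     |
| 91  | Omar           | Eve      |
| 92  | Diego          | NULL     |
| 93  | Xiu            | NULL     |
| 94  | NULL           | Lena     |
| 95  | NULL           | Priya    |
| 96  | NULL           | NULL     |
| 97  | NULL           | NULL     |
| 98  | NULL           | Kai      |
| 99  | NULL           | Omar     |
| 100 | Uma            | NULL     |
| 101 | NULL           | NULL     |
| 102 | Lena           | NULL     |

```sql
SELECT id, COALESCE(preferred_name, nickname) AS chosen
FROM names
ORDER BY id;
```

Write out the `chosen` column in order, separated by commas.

id=90: preferred_name=Bob → Bob
id=91: preferred_name=Omar → Omar
id=92: preferred_name=Diego → Diego
id=93: preferred_name=Xiu → Xiu
id=94: preferred_name=NULL, nickname=Lena → Lena
id=95: preferred_name=NULL, nickname=Priya → Priya
id=96: preferred_name=NULL, nickname=NULL (all NULL) → NULL
id=97: preferred_name=NULL, nickname=NULL (all NULL) → NULL
id=98: preferred_name=NULL, nickname=Kai → Kai
id=99: preferred_name=NULL, nickname=Omar → Omar
id=100: preferred_name=Uma → Uma
id=101: preferred_name=NULL, nickname=NULL (all NULL) → NULL
id=102: preferred_name=Lena → Lena

Bob, Omar, Diego, Xiu, Lena, Priya, NULL, NULL, Kai, Omar, Uma, NULL, Lena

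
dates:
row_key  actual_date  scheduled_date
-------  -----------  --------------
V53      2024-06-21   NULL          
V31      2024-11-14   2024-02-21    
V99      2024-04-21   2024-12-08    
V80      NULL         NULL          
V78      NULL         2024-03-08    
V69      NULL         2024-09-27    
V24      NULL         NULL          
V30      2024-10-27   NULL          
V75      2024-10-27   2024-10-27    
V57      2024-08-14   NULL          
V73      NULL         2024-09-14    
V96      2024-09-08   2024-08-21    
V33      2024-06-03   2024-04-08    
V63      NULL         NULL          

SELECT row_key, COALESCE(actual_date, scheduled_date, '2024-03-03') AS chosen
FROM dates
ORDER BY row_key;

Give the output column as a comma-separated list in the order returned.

2024-03-03, 2024-10-27, 2024-11-14, 2024-06-03, 2024-06-21, 2024-08-14, 2024-03-03, 2024-09-27, 2024-09-14, 2024-10-27, 2024-03-08, 2024-03-03, 2024-09-08, 2024-04-21

row_key=V24: actual_date=NULL, scheduled_date=NULL, → literal 2024-03-03 → 2024-03-03
row_key=V30: actual_date=2024-10-27 → 2024-10-27
row_key=V31: actual_date=2024-11-14 → 2024-11-14
row_key=V33: actual_date=2024-06-03 → 2024-06-03
row_key=V53: actual_date=2024-06-21 → 2024-06-21
row_key=V57: actual_date=2024-08-14 → 2024-08-14
row_key=V63: actual_date=NULL, scheduled_date=NULL, → literal 2024-03-03 → 2024-03-03
row_key=V69: actual_date=NULL, scheduled_date=2024-09-27 → 2024-09-27
row_key=V73: actual_date=NULL, scheduled_date=2024-09-14 → 2024-09-14
row_key=V75: actual_date=2024-10-27 → 2024-10-27
row_key=V78: actual_date=NULL, scheduled_date=2024-03-08 → 2024-03-08
row_key=V80: actual_date=NULL, scheduled_date=NULL, → literal 2024-03-03 → 2024-03-03
row_key=V96: actual_date=2024-09-08 → 2024-09-08
row_key=V99: actual_date=2024-04-21 → 2024-04-21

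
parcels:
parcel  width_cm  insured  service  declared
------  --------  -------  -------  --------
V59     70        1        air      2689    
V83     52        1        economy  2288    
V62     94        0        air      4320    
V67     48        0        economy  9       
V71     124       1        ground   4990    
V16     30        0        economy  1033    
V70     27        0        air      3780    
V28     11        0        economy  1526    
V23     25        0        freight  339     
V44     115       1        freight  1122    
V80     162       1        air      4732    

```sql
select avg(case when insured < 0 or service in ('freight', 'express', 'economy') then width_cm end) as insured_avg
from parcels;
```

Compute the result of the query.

parcel=V59: ✗
parcel=V83: ✓ → 52
parcel=V62: ✗
parcel=V67: ✓ → 48
parcel=V71: ✗
parcel=V16: ✓ → 30
parcel=V70: ✗
parcel=V28: ✓ → 11
parcel=V23: ✓ → 25
parcel=V44: ✓ → 115
parcel=V80: ✗
insured_avg = (52 + 48 + 30 + 11 + 25 + 115) / 6 = 46.8333333333

46.8333333333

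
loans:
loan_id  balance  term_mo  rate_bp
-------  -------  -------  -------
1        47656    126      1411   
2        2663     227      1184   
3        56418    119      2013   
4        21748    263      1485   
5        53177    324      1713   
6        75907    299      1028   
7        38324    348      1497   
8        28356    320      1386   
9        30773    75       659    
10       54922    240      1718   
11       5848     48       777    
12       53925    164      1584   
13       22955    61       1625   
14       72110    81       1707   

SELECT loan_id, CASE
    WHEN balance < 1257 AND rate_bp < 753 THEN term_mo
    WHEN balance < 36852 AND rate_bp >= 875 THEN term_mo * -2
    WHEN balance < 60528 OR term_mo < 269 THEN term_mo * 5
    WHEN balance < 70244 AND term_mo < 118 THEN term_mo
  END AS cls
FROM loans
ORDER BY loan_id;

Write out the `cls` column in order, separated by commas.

630, -454, 595, -526, 1620, NULL, 1740, -640, 375, 1200, 240, 820, -122, 405

loan_id=1: balance < 60528 OR term_mo < 269 → 630
loan_id=2: balance < 36852 AND rate_bp >= 875 → -454
loan_id=3: balance < 60528 OR term_mo < 269 → 595
loan_id=4: balance < 36852 AND rate_bp >= 875 → -526
loan_id=5: balance < 60528 OR term_mo < 269 → 1620
loan_id=6: (no match → NULL) → NULL
loan_id=7: balance < 60528 OR term_mo < 269 → 1740
loan_id=8: balance < 36852 AND rate_bp >= 875 → -640
loan_id=9: balance < 60528 OR term_mo < 269 → 375
loan_id=10: balance < 60528 OR term_mo < 269 → 1200
loan_id=11: balance < 60528 OR term_mo < 269 → 240
loan_id=12: balance < 60528 OR term_mo < 269 → 820
loan_id=13: balance < 36852 AND rate_bp >= 875 → -122
loan_id=14: balance < 60528 OR term_mo < 269 → 405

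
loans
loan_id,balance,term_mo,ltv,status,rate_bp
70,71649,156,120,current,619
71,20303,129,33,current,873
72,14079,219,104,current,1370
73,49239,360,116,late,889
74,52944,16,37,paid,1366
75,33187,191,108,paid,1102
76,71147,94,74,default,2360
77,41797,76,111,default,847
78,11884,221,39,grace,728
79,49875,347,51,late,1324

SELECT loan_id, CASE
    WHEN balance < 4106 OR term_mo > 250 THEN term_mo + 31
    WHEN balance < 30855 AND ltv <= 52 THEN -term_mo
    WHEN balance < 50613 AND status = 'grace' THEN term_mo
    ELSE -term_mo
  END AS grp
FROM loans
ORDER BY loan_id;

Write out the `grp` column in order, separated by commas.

-156, -129, -219, 391, -16, -191, -94, -76, -221, 378

loan_id=70: ELSE → -156
loan_id=71: balance < 30855 AND ltv <= 52 → -129
loan_id=72: ELSE → -219
loan_id=73: balance < 4106 OR term_mo > 250 → 391
loan_id=74: ELSE → -16
loan_id=75: ELSE → -191
loan_id=76: ELSE → -94
loan_id=77: ELSE → -76
loan_id=78: balance < 30855 AND ltv <= 52 → -221
loan_id=79: balance < 4106 OR term_mo > 250 → 378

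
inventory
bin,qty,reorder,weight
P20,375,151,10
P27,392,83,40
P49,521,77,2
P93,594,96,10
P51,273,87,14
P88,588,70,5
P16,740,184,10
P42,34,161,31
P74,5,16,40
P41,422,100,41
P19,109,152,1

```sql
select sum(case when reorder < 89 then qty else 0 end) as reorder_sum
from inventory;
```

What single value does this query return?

bin=P20: ✗
bin=P27: ✓ → 392
bin=P49: ✓ → 521
bin=P93: ✗
bin=P51: ✓ → 273
bin=P88: ✓ → 588
bin=P16: ✗
bin=P42: ✗
bin=P74: ✓ → 5
bin=P41: ✗
bin=P19: ✗
reorder_sum = 392 + 521 + 273 + 588 + 5 = 1779

1779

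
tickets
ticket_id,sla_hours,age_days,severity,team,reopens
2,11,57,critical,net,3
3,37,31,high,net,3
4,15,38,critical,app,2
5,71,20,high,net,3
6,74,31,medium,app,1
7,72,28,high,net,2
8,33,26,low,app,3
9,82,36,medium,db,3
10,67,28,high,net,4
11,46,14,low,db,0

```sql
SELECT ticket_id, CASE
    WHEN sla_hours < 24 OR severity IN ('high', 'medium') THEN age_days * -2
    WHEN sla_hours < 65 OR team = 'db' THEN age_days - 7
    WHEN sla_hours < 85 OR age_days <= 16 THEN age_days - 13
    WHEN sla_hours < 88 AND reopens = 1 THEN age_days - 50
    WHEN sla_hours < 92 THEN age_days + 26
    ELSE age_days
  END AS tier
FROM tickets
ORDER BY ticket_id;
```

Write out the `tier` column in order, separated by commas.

ticket_id=2: sla_hours < 24 OR severity IN ('high', 'medium') → -114
ticket_id=3: sla_hours < 24 OR severity IN ('high', 'medium') → -62
ticket_id=4: sla_hours < 24 OR severity IN ('high', 'medium') → -76
ticket_id=5: sla_hours < 24 OR severity IN ('high', 'medium') → -40
ticket_id=6: sla_hours < 24 OR severity IN ('high', 'medium') → -62
ticket_id=7: sla_hours < 24 OR severity IN ('high', 'medium') → -56
ticket_id=8: sla_hours < 65 OR team = 'db' → 19
ticket_id=9: sla_hours < 24 OR severity IN ('high', 'medium') → -72
ticket_id=10: sla_hours < 24 OR severity IN ('high', 'medium') → -56
ticket_id=11: sla_hours < 65 OR team = 'db' → 7

-114, -62, -76, -40, -62, -56, 19, -72, -56, 7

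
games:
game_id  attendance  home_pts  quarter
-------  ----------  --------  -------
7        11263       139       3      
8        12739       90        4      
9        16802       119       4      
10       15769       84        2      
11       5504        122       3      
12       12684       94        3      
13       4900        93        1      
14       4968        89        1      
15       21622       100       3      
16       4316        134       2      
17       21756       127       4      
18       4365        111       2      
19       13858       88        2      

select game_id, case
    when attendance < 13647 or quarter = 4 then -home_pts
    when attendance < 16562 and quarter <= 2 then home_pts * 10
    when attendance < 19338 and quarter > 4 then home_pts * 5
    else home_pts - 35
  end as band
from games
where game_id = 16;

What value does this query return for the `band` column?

game_id = 16: attendance=4316, home_pts=134, quarter=2.
attendance < 13647 or quarter = 4 → true → -134

-134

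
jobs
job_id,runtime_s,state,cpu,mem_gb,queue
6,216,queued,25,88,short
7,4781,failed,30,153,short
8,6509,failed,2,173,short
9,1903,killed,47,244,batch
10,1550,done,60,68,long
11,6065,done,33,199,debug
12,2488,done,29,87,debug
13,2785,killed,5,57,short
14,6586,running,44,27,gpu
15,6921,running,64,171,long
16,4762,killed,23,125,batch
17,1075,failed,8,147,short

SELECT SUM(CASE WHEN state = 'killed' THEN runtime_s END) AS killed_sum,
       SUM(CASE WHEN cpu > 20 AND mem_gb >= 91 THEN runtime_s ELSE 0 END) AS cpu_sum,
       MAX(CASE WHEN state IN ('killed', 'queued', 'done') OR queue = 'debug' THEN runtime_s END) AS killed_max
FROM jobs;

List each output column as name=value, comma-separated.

killed_sum=9450, cpu_sum=24432, killed_max=6065

[killed_sum: state = 'killed']
job_id=6: ✗
job_id=7: ✗
job_id=8: ✗
job_id=9: ✓ → 1903
job_id=10: ✗
job_id=11: ✗
job_id=12: ✗
job_id=13: ✓ → 2785
job_id=14: ✗
job_id=15: ✗
job_id=16: ✓ → 4762
job_id=17: ✗
killed_sum = 1903 + 2785 + 4762 = 9450
—
[cpu_sum: cpu > 20 AND mem_gb >= 91]
job_id=6: ✗
job_id=7: ✓ → 4781
job_id=8: ✗
job_id=9: ✓ → 1903
job_id=10: ✗
job_id=11: ✓ → 6065
job_id=12: ✗
job_id=13: ✗
job_id=14: ✗
job_id=15: ✓ → 6921
job_id=16: ✓ → 4762
job_id=17: ✗
cpu_sum = 4781 + 1903 + 6065 + 6921 + 4762 = 24432
—
[killed_max: state IN ('killed', 'queued', 'done') OR queue = 'debug']
job_id=6: ✓ → 216
job_id=7: ✗
job_id=8: ✗
job_id=9: ✓ → 1903
job_id=10: ✓ → 1550
job_id=11: ✓ → 6065
job_id=12: ✓ → 2488
job_id=13: ✓ → 2785
job_id=14: ✗
job_id=15: ✗
job_id=16: ✓ → 4762
job_id=17: ✗
killed_max = MAX(216, 1903, 1550, 6065, 2488, 2785, 4762) = 6065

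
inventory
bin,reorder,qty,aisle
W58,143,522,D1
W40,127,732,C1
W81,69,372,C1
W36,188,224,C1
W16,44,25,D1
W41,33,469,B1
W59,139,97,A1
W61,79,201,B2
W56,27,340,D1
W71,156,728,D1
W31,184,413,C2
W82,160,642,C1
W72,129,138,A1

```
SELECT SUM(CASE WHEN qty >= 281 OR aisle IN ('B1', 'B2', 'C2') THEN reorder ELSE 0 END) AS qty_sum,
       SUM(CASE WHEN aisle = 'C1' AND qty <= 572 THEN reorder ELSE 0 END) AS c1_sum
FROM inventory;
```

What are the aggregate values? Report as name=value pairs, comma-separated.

[qty_sum: qty >= 281 OR aisle IN ('B1', 'B2', 'C2')]
bin=W58: ✓ → 143
bin=W40: ✓ → 127
bin=W81: ✓ → 69
bin=W36: ✗
bin=W16: ✗
bin=W41: ✓ → 33
bin=W59: ✗
bin=W61: ✓ → 79
bin=W56: ✓ → 27
bin=W71: ✓ → 156
bin=W31: ✓ → 184
bin=W82: ✓ → 160
bin=W72: ✗
qty_sum = 143 + 127 + 69 + 33 + 79 + 27 + 156 + 184 + 160 = 978
—
[c1_sum: aisle = 'C1' AND qty <= 572]
bin=W58: ✗
bin=W40: ✗
bin=W81: ✓ → 69
bin=W36: ✓ → 188
bin=W16: ✗
bin=W41: ✗
bin=W59: ✗
bin=W61: ✗
bin=W56: ✗
bin=W71: ✗
bin=W31: ✗
bin=W82: ✗
bin=W72: ✗
c1_sum = 69 + 188 = 257

qty_sum=978, c1_sum=257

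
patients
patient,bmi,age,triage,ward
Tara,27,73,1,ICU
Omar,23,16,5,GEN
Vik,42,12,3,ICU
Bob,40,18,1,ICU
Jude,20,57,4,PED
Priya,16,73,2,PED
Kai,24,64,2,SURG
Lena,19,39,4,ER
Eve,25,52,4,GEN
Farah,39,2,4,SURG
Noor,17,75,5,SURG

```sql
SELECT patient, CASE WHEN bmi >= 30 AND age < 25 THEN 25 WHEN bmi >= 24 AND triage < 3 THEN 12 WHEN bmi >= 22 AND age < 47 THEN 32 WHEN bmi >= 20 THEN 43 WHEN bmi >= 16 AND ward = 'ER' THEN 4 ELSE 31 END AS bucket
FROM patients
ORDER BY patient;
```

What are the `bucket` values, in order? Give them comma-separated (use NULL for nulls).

25, 43, 25, 43, 12, 4, 31, 32, 31, 12, 25

patient=Bob: bmi >= 30 AND age < 25 → 25
patient=Eve: bmi >= 20 → 43
patient=Farah: bmi >= 30 AND age < 25 → 25
patient=Jude: bmi >= 20 → 43
patient=Kai: bmi >= 24 AND triage < 3 → 12
patient=Lena: bmi >= 16 AND ward = 'ER' → 4
patient=Noor: ELSE → 31
patient=Omar: bmi >= 22 AND age < 47 → 32
patient=Priya: ELSE → 31
patient=Tara: bmi >= 24 AND triage < 3 → 12
patient=Vik: bmi >= 30 AND age < 25 → 25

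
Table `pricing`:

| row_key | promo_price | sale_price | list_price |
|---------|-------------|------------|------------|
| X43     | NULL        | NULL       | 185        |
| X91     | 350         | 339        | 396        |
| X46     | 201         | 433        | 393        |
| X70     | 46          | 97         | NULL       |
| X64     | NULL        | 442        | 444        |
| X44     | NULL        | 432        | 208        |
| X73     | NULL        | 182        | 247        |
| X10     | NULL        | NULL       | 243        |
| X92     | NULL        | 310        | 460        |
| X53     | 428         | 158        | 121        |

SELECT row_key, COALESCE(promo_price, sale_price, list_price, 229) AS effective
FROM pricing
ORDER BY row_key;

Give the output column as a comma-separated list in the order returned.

243, 185, 432, 201, 428, 442, 46, 182, 350, 310

row_key=X10: promo_price=NULL, sale_price=NULL, list_price=243 → 243
row_key=X43: promo_price=NULL, sale_price=NULL, list_price=185 → 185
row_key=X44: promo_price=NULL, sale_price=432 → 432
row_key=X46: promo_price=201 → 201
row_key=X53: promo_price=428 → 428
row_key=X64: promo_price=NULL, sale_price=442 → 442
row_key=X70: promo_price=46 → 46
row_key=X73: promo_price=NULL, sale_price=182 → 182
row_key=X91: promo_price=350 → 350
row_key=X92: promo_price=NULL, sale_price=310 → 310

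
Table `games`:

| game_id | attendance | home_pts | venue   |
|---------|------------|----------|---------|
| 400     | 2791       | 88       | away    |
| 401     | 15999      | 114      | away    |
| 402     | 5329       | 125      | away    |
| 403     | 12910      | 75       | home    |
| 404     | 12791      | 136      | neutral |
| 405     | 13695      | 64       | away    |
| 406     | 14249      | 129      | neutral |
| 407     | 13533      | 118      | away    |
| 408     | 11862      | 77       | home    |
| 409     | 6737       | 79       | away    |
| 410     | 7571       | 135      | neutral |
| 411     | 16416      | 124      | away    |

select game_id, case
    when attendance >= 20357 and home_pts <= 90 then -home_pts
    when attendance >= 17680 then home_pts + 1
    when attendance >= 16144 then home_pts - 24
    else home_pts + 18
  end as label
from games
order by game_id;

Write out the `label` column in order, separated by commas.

game_id=400: ELSE → 106
game_id=401: ELSE → 132
game_id=402: ELSE → 143
game_id=403: ELSE → 93
game_id=404: ELSE → 154
game_id=405: ELSE → 82
game_id=406: ELSE → 147
game_id=407: ELSE → 136
game_id=408: ELSE → 95
game_id=409: ELSE → 97
game_id=410: ELSE → 153
game_id=411: attendance >= 16144 → 100

106, 132, 143, 93, 154, 82, 147, 136, 95, 97, 153, 100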